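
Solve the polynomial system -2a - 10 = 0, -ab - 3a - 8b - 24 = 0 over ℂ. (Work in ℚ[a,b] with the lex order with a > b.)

{(-5, -3)}

Compute a lex Gröbner basis by Buchberger's algorithm.
f_1 = -2a - 10, LT = a.
f_2 = -ab - 3a - 8b - 24, LT = ab.

S(f_1,f_2): lcm = ab. S = -3a - 3b - 24.
  leading term a: subtract (3/2)·f_1 from -3a - 3b - 24 → -3b - 9
  leading term b: no divisor's leading term divides it; move -3b to the remainder.
  leading term 1: no divisor's leading term divides it; move -9 to the remainder.
  remainder -3b - 9 ≠ 0; add h_3 = -3b - 9 to the basis.

The other S-polynomials (S(f_1,h_3), S(f_2,h_3)) all reduce to 0 modulo the current basis, so we have a Gröbner basis.
Inter-reduce: drop elements whose leading term is divisible by another's, tail-reduce, and make monic.
Reduced Gröbner basis: {a + 5, b + 3}.

Since the basis is lex-ordered, b + 3 is univariate in b. Its roots are {-3}. Back-substituting each root into the other basis elements fixes the other coordinates.
  b = -3: the earlier basis element becomes a + 5 = 0, giving a = -5 — point (-5, -3).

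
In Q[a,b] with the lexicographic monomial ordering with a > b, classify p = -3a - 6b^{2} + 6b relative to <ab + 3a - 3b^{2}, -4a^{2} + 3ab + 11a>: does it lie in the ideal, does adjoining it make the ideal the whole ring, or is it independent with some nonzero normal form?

-3a - 6b^{2} + 6b is independent of I; its normal form modulo I is \tfrac{3}{4}b^{3} - \tfrac{119}{12}b^{2} + 6b.

First compute the reduced Gröbner basis of I by Buchberger's algorithm.
f_1 = ab + 3a - 3b^{2}, LT = ab.
f_2 = -4a^{2} + 3ab + 11a, LT = a^{2}.

S(f_1,f_2): lcm = a^{2}b. S = 3a^{2} - \tfrac{9}{4}ab^{2} + \tfrac{11}{4}ab.
  leading term a^{2}: subtract (-\tfrac{3}{4})·f_2 from 3a^{2} - \tfrac{9}{4}ab^{2} + \tfrac{11}{4}ab → -\tfrac{9}{4}ab^{2} + 5ab + \tfrac{33}{4}a
  leading term ab^{2}: subtract (-\tfrac{9}{4}b)·f_1 from -\tfrac{9}{4}ab^{2} + 5ab + \tfrac{33}{4}a → \tfrac{47}{4}ab + \tfrac{33}{4}a - \tfrac{27}{4}b^{3}
  leading term ab: subtract (\tfrac{47}{4})·f_1 from \tfrac{47}{4}ab + \tfrac{33}{4}a - \tfrac{27}{4}b^{3} → -27a - \tfrac{27}{4}b^{3} + \tfrac{141}{4}b^{2}
  leading term a: no divisor's leading term divides it; move -27a to the remainder.
  leading term b^{3}: no divisor's leading term divides it; move -\tfrac{27}{4}b^{3} to the remainder.
  leading term b^{2}: no divisor's leading term divides it; move \tfrac{141}{4}b^{2} to the remainder.
  remainder -27a - \tfrac{27}{4}b^{3} + \tfrac{141}{4}b^{2} ≠ 0; add h_3 = -27a - \tfrac{27}{4}b^{3} + \tfrac{141}{4}b^{2} to the basis.

S(f_1,h_3): lcm = ab. S = 3a - \tfrac{1}{4}b^{4} + \tfrac{47}{36}b^{3} - 3b^{2}.
  leading term a: subtract (-\tfrac{1}{9})·h_3 from 3a - \tfrac{1}{4}b^{4} + \tfrac{47}{36}b^{3} - 3b^{2} → -\tfrac{1}{4}b^{4} + \tfrac{5}{9}b^{3} + \tfrac{11}{12}b^{2}
  leading term b^{4}: no divisor's leading term divides it; move -\tfrac{1}{4}b^{4} to the remainder.
  leading term b^{3}: no divisor's leading term divides it; move \tfrac{5}{9}b^{3} to the remainder.
  leading term b^{2}: no divisor's leading term divides it; move \tfrac{11}{12}b^{2} to the remainder.
  remainder -\tfrac{1}{4}b^{4} + \tfrac{5}{9}b^{3} + \tfrac{11}{12}b^{2} ≠ 0; add h_4 = -\tfrac{1}{4}b^{4} + \tfrac{5}{9}b^{3} + \tfrac{11}{12}b^{2} to the basis.

The other S-polynomials (S(f_2,h_3), S(f_1,h_4), S(f_2,h_4), S(h_3,h_4)) all reduce to 0 modulo the current basis, so we have a Gröbner basis.
Inter-reduce: drop elements whose leading term is divisible by another's, tail-reduce, and make monic.
Reduced Gröbner basis: {a + \tfrac{1}{4}b^{3} - \tfrac{47}{36}b^{2}, b^{4} - \tfrac{20}{9}b^{3} - \tfrac{11}{3}b^{2}}.
Label its elements g_1 = a + \tfrac{1}{4}b^{3} - \tfrac{47}{36}b^{2}, g_2 = b^{4} - \tfrac{20}{9}b^{3} - \tfrac{11}{3}b^{2}.

Reduce p = -3a - 6b^{2} + 6b modulo G:
  leading term a: subtract (-3)·g_1 from -3a - 6b^{2} + 6b → \tfrac{3}{4}b^{3} - \tfrac{119}{12}b^{2} + 6b
  leading term b^{3}: no divisor's leading term divides it; move \tfrac{3}{4}b^{3} to the remainder.
  leading term b^{2}: no divisor's leading term divides it; move -\tfrac{119}{12}b^{2} to the remainder.
  leading term b: no divisor's leading term divides it; move 6b to the remainder.
  normal form = \tfrac{3}{4}b^{3} - \tfrac{119}{12}b^{2} + 6b.
The normal form is nonzero, so p ∉ I. Since p minus its normal form lies in I, I + (p) = I + (r) where r = \tfrac{3}{4}b^{3} - \tfrac{119}{12}b^{2} + 6b; decide whether this ideal is the whole ring.
Run Buchberger on G together with r (pairs among the g_i already reduce to 0 since G is a Gröbner basis):
g_1 = a + \tfrac{1}{4}b^{3} - \tfrac{47}{36}b^{2}, LT = a.
g_2 = b^{4} - \tfrac{20}{9}b^{3} - \tfrac{11}{3}b^{2}, LT = b^{4}.
r = \tfrac{3}{4}b^{3} - \tfrac{119}{12}b^{2} + 6b, LT = b^{3}.

S(g_2,r): lcm = b^{4}. S = 11b^{3} - \tfrac{35}{3}b^{2}.
  leading term b^{3}: subtract (\tfrac{44}{3})·r from 11b^{3} - \tfrac{35}{3}b^{2} → \tfrac{1204}{9}b^{2} - 88b
  leading term b^{2}: no divisor's leading term divides it; move \tfrac{1204}{9}b^{2} to the remainder.
  leading term b: no divisor's leading term divides it; move -88b to the remainder.
  remainder \tfrac{1204}{9}b^{2} - 88b ≠ 0; add m_4 = \tfrac{1204}{9}b^{2} - 88b to the basis.

S(g_2,m_4): lcm = b^{4}. S = -\tfrac{4238}{2709}b^{3} - \tfrac{11}{3}b^{2}.
  leading term b^{3}: subtract (-\tfrac{16952}{8127})·r from -\tfrac{4238}{2709}b^{3} - \tfrac{11}{3}b^{2} → -\tfrac{84817}{3483}b^{2} + \tfrac{33904}{2709}b
  leading term b^{2}: subtract (-\tfrac{84817}{465948})·m_4 from -\tfrac{84817}{3483}b^{2} + \tfrac{33904}{2709}b → -\tfrac{136034}{38829}b
  leading term b: no divisor's leading term divides it; move -\tfrac{136034}{38829}b to the remainder.
  remainder -\tfrac{136034}{38829}b ≠ 0; add m_5 = -\tfrac{136034}{38829}b to the basis.

The other S-polynomials (S(g_1,g_2), S(g_1,r), S(g_1,m_4), S(r,m_4), S(g_1,m_5), S(g_2,m_5), S(r,m_5), S(m_4,m_5)) all reduce to 0 modulo the current basis, so we have a Gröbner basis.
Inter-reduce: drop elements whose leading term is divisible by another's, tail-reduce, and make monic.
Reduced Gröbner basis: {a, b}.
The reduced Gröbner basis of I + (p) is {a, b} ≠ {1}, a proper ideal, so the enlarged system stays consistent: p is independent of I, with normal form \tfrac{3}{4}b^{3} - \tfrac{119}{12}b^{2} + 6b.

The remainder on division by a Gröbner basis is unique — it is the normal form.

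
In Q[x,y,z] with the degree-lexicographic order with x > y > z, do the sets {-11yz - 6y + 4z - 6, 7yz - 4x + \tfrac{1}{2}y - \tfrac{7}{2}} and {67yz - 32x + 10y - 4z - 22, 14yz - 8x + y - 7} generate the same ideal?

Since reduced Gröbner bases are canonical representatives of ideals under a given ordering, it suffices to compute and compare them.
Buchberger on the first generating set:
f_1 = -11yz - 6y + 4z - 6, LT = yz.
f_2 = 7yz - 4x + \tfrac{1}{2}y - \tfrac{7}{2}, LT = yz.

S(f_1,f_2): lcm = yz. S = \tfrac{4}{7}x + \tfrac{73}{154}y - \tfrac{4}{11}z + \tfrac{23}{22}.
  reduce S modulo (f_1, f_2):
  remainder \tfrac{4}{7}x + \tfrac{73}{154}y - \tfrac{4}{11}z + \tfrac{23}{22} ≠ 0; add g_3 = \tfrac{4}{7}x + \tfrac{73}{154}y - \tfrac{4}{11}z + \tfrac{23}{22} to the basis.

The other S-polynomials (S(f_1,g_3), S(f_2,g_3)) all reduce to 0 modulo the current basis, so we have a Gröbner basis.
Inter-reduce: drop elements whose leading term is divisible by another's, tail-reduce, and make monic.
Reduced Gröbner basis: {yz + \tfrac{6}{11}y - \tfrac{4}{11}z + \tfrac{6}{11}, x + \tfrac{73}{88}y - \tfrac{7}{11}z + \tfrac{161}{88}}.

Buchberger on the second generating set:
h_1 = 67yz - 32x + 10y - 4z - 22, LT = yz.
h_2 = 14yz - 8x + y - 7, LT = yz.

S(h_1,h_2): lcm = yz. S = \tfrac{44}{469}x + \tfrac{73}{938}y - \tfrac{4}{67}z + \tfrac{23}{134}.
  reduce S modulo (h_1, h_2):
  remainder \tfrac{44}{469}x + \tfrac{73}{938}y - \tfrac{4}{67}z + \tfrac{23}{134} ≠ 0; add k_3 = \tfrac{44}{469}x + \tfrac{73}{938}y - \tfrac{4}{67}z + \tfrac{23}{134} to the basis.

The other S-polynomials (S(h_1,k_3), S(h_2,k_3)) all reduce to 0 modulo the current basis, so we have a Gröbner basis.
Inter-reduce: drop elements whose leading term is divisible by another's, tail-reduce, and make monic.
Reduced Gröbner basis: {yz + \tfrac{6}{11}y - \tfrac{4}{11}z + \tfrac{6}{11}, x + \tfrac{73}{88}y - \tfrac{7}{11}z + \tfrac{161}{88}}.

These coincide, so the ideals are equal.

Yes, the ideals are equal.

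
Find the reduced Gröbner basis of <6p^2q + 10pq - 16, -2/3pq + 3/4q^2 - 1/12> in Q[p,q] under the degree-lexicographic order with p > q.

f_1 = 6p^2q + 10pq - 16, LT = p^2q.
f_2 = -2/3pq + 3/4q^2 - 1/12, LT = pq.

S(f_1,f_2): lcm = p^2q. S = 9/8pq^2 + 5/3pq - 1/8p - 8/3.
  leading term pq^2: subtract (-27/16q)·f_2 from 9/8pq^2 + 5/3pq - 1/8p - 8/3 → 81/64q^3 + 5/3pq - 1/8p - 9/64q - 8/3
  leading term q^3: no divisor's leading term divides it; move 81/64q^3 to the remainder.
  leading term pq: subtract (-5/2)·f_2 from 5/3pq - 1/8p - 9/64q - 8/3 → 15/8q^2 - 1/8p - 9/64q - 23/8
  leading term q^2: no divisor's leading term divides it; move 15/8q^2 to the remainder.
  leading term p: no divisor's leading term divides it; move -1/8p to the remainder.
  leading term q: no divisor's leading term divides it; move -9/64q to the remainder.
  leading term 1: no divisor's leading term divides it; move -23/8 to the remainder.
  remainder 81/64q^3 + 15/8q^2 - 1/8p - 9/64q - 23/8 ≠ 0; add g_3 = 81/64q^3 + 15/8q^2 - 1/8p - 9/64q - 23/8 to the basis.

S(f_1,g_3): lcm = p^2q^3. S = -40/27p^2q^2 + 5/3pq^3 + 8/81p^3 + 1/9p^2q + 184/81p^2 - 8/3q^2.
  leading term p^2q^2: subtract (-20/81q)·f_1 from -40/27p^2q^2 + 5/3pq^3 + 8/81p^3 + 1/9p^2q + 184/81p^2 - 8/3q^2 → 5/3pq^3 + 8/81p^3 + 1/9p^2q + 200/81pq^2 + 184/81p^2 - 8/3q^2 - 320/81q
  leading term pq^3: subtract (-5/2q^2)·f_2 from 5/3pq^3 + 8/81p^3 + 1/9p^2q + 200/81pq^2 + 184/81p^2 - 8/3q^2 - 320/81q → 15/8q^4 + 8/81p^3 + 1/9p^2q + 200/81pq^2 + 184/81p^2 - 23/8q^2 - 320/81q
  leading term q^4: subtract (40/27q)·g_3 from 15/8q^4 + 8/81p^3 + 1/9p^2q + 200/81pq^2 + 184/81p^2 - 23/8q^2 - 320/81q → 8/81p^3 + 1/9p^2q + 200/81pq^2 - 25/9q^3 + 184/81p^2 + 5/27pq - 8/3q^2 + 25/81q
  leading term p^3: no divisor's leading term divides it; move 8/81p^3 to the remainder.
  leading term p^2q: subtract (1/54)·f_1 from 1/9p^2q + 200/81pq^2 - 25/9q^3 + 184/81p^2 + 5/27pq - 8/3q^2 + 25/81q → 200/81pq^2 - 25/9q^3 + 184/81p^2 - 8/3q^2 + 25/81q + 8/27
  leading term pq^2: subtract (-100/27q)·f_2 from 200/81pq^2 - 25/9q^3 + 184/81p^2 - 8/3q^2 + 25/81q + 8/27 → 184/81p^2 - 8/3q^2 + 8/27
  leading term p^2: no divisor's leading term divides it; move 184/81p^2 to the remainder.
  leading term q^2: no divisor's leading term divides it; move -8/3q^2 to the remainder.
  leading term 1: no divisor's leading term divides it; move 8/27 to the remainder.
  remainder 8/81p^3 + 184/81p^2 - 8/3q^2 + 8/27 ≠ 0; add g_4 = 8/81p^3 + 184/81p^2 - 8/3q^2 + 8/27 to the basis.

S(f_2,g_3): lcm = pq^3. S = -9/8q^4 - 40/27pq^2 + 8/81p^2 + 1/9pq + 1/8q^2 + 184/81p.
  leading term q^4: subtract (-8/9q)·g_3 from -9/8q^4 - 40/27pq^2 + 8/81p^2 + 1/9pq + 1/8q^2 + 184/81p → -40/27pq^2 + 5/3q^3 + 8/81p^2 + 184/81p - 23/9q
  leading term pq^2: subtract (20/9q)·f_2 from -40/27pq^2 + 5/3q^3 + 8/81p^2 + 184/81p - 23/9q → 8/81p^2 + 184/81p - 64/27q
  leading term p^2: no divisor's leading term divides it; move 8/81p^2 to the remainder.
  leading term p: no divisor's leading term divides it; move 184/81p to the remainder.
  leading term q: no divisor's leading term divides it; move -64/27q to the remainder.
  remainder 8/81p^2 + 184/81p - 64/27q ≠ 0; add g_5 = 8/81p^2 + 184/81p - 64/27q to the basis.

S(f_1,g_4): lcm = p^3q. S = -64/3p^2q + 27q^3 - 8/3p - 3q.
  leading term p^2q: subtract (-32/9)·f_1 from -64/3p^2q + 27q^3 - 8/3p - 3q → 27q^3 + 320/9pq - 8/3p - 3q - 512/9
  leading term q^3: subtract (64/3)·g_3 from 27q^3 + 320/9pq - 8/3p - 3q - 512/9 → 320/9pq - 40q^2 + 40/9
  leading term pq: subtract (-160/3)·f_2 from 320/9pq - 40q^2 + 40/9 → 0
  remainder 0.

S(f_2,g_4): lcm = p^3q. S = -9/8p^2q^2 - 23p^2q + 27q^3 + 1/8p^2 - 3q.
  leading term p^2q^2: subtract (-3/16q)·f_1 from -9/8p^2q^2 - 23p^2q + 27q^3 + 1/8p^2 - 3q → -23p^2q + 15/8pq^2 + 27q^3 + 1/8p^2 - 6q
  leading term p^2q: subtract (-23/6)·f_1 from -23p^2q + 15/8pq^2 + 27q^3 + 1/8p^2 - 6q → 15/8pq^2 + 27q^3 + 1/8p^2 + 115/3pq - 6q - 184/3
  leading term pq^2: subtract (-45/16q)·f_2 from 15/8pq^2 + 27q^3 + 1/8p^2 + 115/3pq - 6q - 184/3 → 1863/64q^3 + 1/8p^2 + 115/3pq - 399/64q - 184/3
  leading term q^3: subtract (23)·g_3 from 1863/64q^3 + 1/8p^2 + 115/3pq - 399/64q - 184/3 → 1/8p^2 + 115/3pq - 345/8q^2 + 23/8p - 3q + 115/24
  leading term p^2: subtract (81/64)·g_5 from 1/8p^2 + 115/3pq - 345/8q^2 + 23/8p - 3q + 115/24 → 115/3pq - 345/8q^2 + 115/24
  leading term pq: subtract (-115/2)·f_2 from 115/3pq - 345/8q^2 + 115/24 → 0
  remainder 0.

S(g_3,g_4): leading monomials are coprime, so the S-polynomial reduces to 0 (Buchberger's first criterion).
S(f_1,g_5): lcm = p^2q. S = -64/3pq + 24q^2 - 8/3.
  leading term pq: subtract (32)·f_2 from -64/3pq + 24q^2 - 8/3 → 0
  remainder 0.

S(f_2,g_5): lcm = p^2q. S = -9/8pq^2 - 23pq + 24q^2 + 1/8p.
  leading term pq^2: subtract (27/16q)·f_2 from -9/8pq^2 - 23pq + 24q^2 + 1/8p → -81/64q^3 - 23pq + 24q^2 + 1/8p + 9/64q
  leading term q^3: subtract (-1)·g_3 from -81/64q^3 - 23pq + 24q^2 + 1/8p + 9/64q → -23pq + 207/8q^2 - 23/8
  leading term pq: subtract (69/2)·f_2 from -23pq + 207/8q^2 - 23/8 → 0
  remainder 0.

S(g_3,g_5): leading monomials are coprime, so the S-polynomial reduces to 0 (Buchberger's first criterion).
S(g_4,g_5): lcm = p^3. S = 24pq - 27q^2 + 3.
  leading term pq: subtract (-36)·f_2 from 24pq - 27q^2 + 3 → 0
  remainder 0.

Every S-polynomial of the final basis reduces to 0, so we have a Gröbner basis.
Inter-reduce: drop elements whose leading term is divisible by another's, tail-reduce, and make monic.

G = {q^3 + 40/27q^2 - 8/81p - 1/9q - 184/81, p^2 + 23p - 24q, pq - 9/8q^2 + 1/8}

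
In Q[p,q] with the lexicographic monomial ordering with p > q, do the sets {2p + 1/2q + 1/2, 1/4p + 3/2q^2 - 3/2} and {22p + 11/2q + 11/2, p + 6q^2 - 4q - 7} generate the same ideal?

Two ideals are equal iff their reduced Gröbner bases coincide (the reduced basis is unique for a fixed ordering).
Buchberger on the first generating set:
f_1 = 2p + 1/2q + 1/2, LT = p.
f_2 = 1/4p + 3/2q^2 - 3/2, LT = p.

S(f_1,f_2): lcm = p. S = -6q^2 + 1/4q + 25/4.
  leading term q^2: no divisor's leading term divides it; move -6q^2 to the remainder.
  leading term q: no divisor's leading term divides it; move 1/4q to the remainder.
  leading term 1: no divisor's leading term divides it; move 25/4 to the remainder.
  remainder -6q^2 + 1/4q + 25/4 ≠ 0; add g_3 = -6q^2 + 1/4q + 25/4 to the basis.

S(f_1,g_3): leading monomials are coprime, so the S-polynomial reduces to 0 (Buchberger's first criterion).
S(f_2,g_3): leading monomials are coprime, so the S-polynomial reduces to 0 (Buchberger's first criterion).
Every S-polynomial of the final basis reduces to 0, so we have a Gröbner basis.
Inter-reduce: drop elements whose leading term is divisible by another's, tail-reduce, and make monic.
Reduced Gröbner basis: {p + 1/4q + 1/4, q^2 - 1/24q - 25/24}.

Buchberger on the second generating set:
h_1 = 22p + 11/2q + 11/2, LT = p.
h_2 = p + 6q^2 - 4q - 7, LT = p.

S(h_1,h_2): lcm = p. S = -6q^2 + 17/4q + 29/4.
  leading term q^2: no divisor's leading term divides it; move -6q^2 to the remainder.
  leading term q: no divisor's leading term divides it; move 17/4q to the remainder.
  leading term 1: no divisor's leading term divides it; move 29/4 to the remainder.
  remainder -6q^2 + 17/4q + 29/4 ≠ 0; add k_3 = -6q^2 + 17/4q + 29/4 to the basis.

S(h_1,k_3): leading monomials are coprime, so the S-polynomial reduces to 0 (Buchberger's first criterion).
S(h_2,k_3): leading monomials are coprime, so the S-polynomial reduces to 0 (Buchberger's first criterion).
Every S-polynomial of the final basis reduces to 0, so we have a Gröbner basis.
Inter-reduce: drop elements whose leading term is divisible by another's, tail-reduce, and make monic.
Reduced Gröbner basis: {p + 1/4q + 1/4, q^2 - 17/24q - 29/24}.

Since the reduced bases disagree, the two ideals are not the same.

No, the ideals differ.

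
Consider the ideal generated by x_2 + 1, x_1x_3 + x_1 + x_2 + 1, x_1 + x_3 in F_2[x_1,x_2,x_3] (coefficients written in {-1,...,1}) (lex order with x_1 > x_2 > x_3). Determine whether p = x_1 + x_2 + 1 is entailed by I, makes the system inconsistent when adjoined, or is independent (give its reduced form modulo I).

x_1 + x_2 + 1 is independent of I; its normal form modulo I is x_3.

First compute the reduced Gröbner basis of I by Buchberger's algorithm.
f_1 = x_2 + 1, LT = x_2.
f_2 = x_1x_3 + x_1 + x_2 + 1, LT = x_1x_3.
f_3 = x_1 + x_3, LT = x_1.

S(f_2,f_3): lcm = x_1x_3. S = x_1 + x_2 + x_3^{2} + 1.
  leading term x_1: subtract (1)·f_3 from x_1 + x_2 + x_3^{2} + 1 → x_2 + x_3^{2} + x_3 + 1
  leading term x_2: subtract (1)·f_1 from x_2 + x_3^{2} + x_3 + 1 → x_3^{2} + x_3
  leading term x_3^{2}: no divisor's leading term divides it; move x_3^{2} to the remainder.
  leading term x_3: no divisor's leading term divides it; move x_3 to the remainder.
  remainder x_3^{2} + x_3 ≠ 0; add h_4 = x_3^{2} + x_3 to the basis.

The other S-polynomials (S(f_1,f_2), S(f_1,f_3), S(f_1,h_4), S(f_2,h_4), S(f_3,h_4)) all reduce to 0 modulo the current basis, so we have a Gröbner basis.
Inter-reduce: drop elements whose leading term is divisible by another's, tail-reduce, and make monic.
Reduced Gröbner basis: {x_1 + x_3, x_2 + 1, x_3^{2} + x_3}.
Label its elements g_1 = x_1 + x_3, g_2 = x_2 + 1, g_3 = x_3^{2} + x_3.

Reduce p = x_1 + x_2 + 1 modulo G:
  leading term x_1: subtract (1)·g_1 from x_1 + x_2 + 1 → x_2 + x_3 + 1
  leading term x_2: subtract (1)·g_2 from x_2 + x_3 + 1 → x_3
  leading term x_3: no divisor's leading term divides it; move x_3 to the remainder.
  normal form = x_3.
The normal form is nonzero, so p ∉ I. Since p minus its normal form lies in I, I + (p) = I + (r) where r = x_3; decide whether this ideal is the whole ring.
Run Buchberger on G together with r (pairs among the g_i already reduce to 0 since G is a Gröbner basis):
g_1 = x_1 + x_3, LT = x_1.
g_2 = x_2 + 1, LT = x_2.
g_3 = x_3^{2} + x_3, LT = x_3^{2}.
r = x_3, LT = x_3.

The S-polynomials (S(g_1,g_2), S(g_1,g_3), S(g_1,r), S(g_2,g_3), S(g_2,r), S(g_3,r)) all reduce to 0 modulo the current basis, so we have a Gröbner basis.
Inter-reduce: drop elements whose leading term is divisible by another's, tail-reduce, and make monic.
Reduced Gröbner basis: {x_1, x_2 + 1, x_3}.
The reduced Gröbner basis of I + (p) is {x_1, x_2 + 1, x_3} ≠ {1}, a proper ideal, so the enlarged system stays consistent: p is independent of I, with normal form x_3.

Ideal membership is decidable via reduction modulo a Gröbner basis.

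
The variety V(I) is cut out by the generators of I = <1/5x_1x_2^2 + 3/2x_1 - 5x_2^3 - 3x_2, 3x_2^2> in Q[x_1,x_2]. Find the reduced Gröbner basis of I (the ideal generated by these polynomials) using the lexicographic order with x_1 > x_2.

Buchberger's algorithm terminates because the ascending chain of leading-term ideals stabilizes.

f_1 = 1/5x_1x_2^2 + 3/2x_1 - 5x_2^3 - 3x_2, LT = x_1x_2^2.
f_2 = 3x_2^2, LT = x_2^2.

S(f_1,f_2): lcm = x_1x_2^2. S = 15/2x_1 - 25x_2^3 - 15x_2.
  leading term x_1: no divisor's leading term divides it; move 15/2x_1 to the remainder.
  leading term x_2^3: subtract (-25/3x_2)·f_2 from -25x_2^3 - 15x_2 → -15x_2
  leading term x_2: no divisor's leading term divides it; move -15x_2 to the remainder.
  remainder 15/2x_1 - 15x_2 ≠ 0; add g_3 = 15/2x_1 - 15x_2 to the basis.

The other S-polynomials (S(f_1,g_3), S(f_2,g_3)) all reduce to 0 modulo the current basis, so we have a Gröbner basis.
Inter-reduce: drop elements whose leading term is divisible by another's, tail-reduce, and make monic.

G = {x_1 - 2x_2, x_2^2}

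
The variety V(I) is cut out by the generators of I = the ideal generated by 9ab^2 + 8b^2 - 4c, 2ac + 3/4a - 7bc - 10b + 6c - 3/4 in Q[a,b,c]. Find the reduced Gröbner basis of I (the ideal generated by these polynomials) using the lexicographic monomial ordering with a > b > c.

G = {ab^2 + 8/9b^2 - 4/9c, ac + 3/8a - 7/2bc - 5b + 3c - 3/8, b^3c + 10/7b^3 - 38/63b^2c + 17/84b^2 - 8/63c^2 - 1/21c}

f_1 = 9ab^2 + 8b^2 - 4c, LT = ab^2.
f_2 = 2ac + 3/4a - 7bc - 10b + 6c - 3/4, LT = ac.

S(f_1,f_2): lcm = ab^2c. S = -3/8ab^2 + 7/2b^3c + 5b^3 - 19/9b^2c + 3/8b^2 - 4/9c^2.
  leading term ab^2: subtract (-1/24)·f_1 from -3/8ab^2 + 7/2b^3c + 5b^3 - 19/9b^2c + 3/8b^2 - 4/9c^2 → 7/2b^3c + 5b^3 - 19/9b^2c + 17/24b^2 - 4/9c^2 - 1/6c
  leading term b^3c: no divisor's leading term divides it; move 7/2b^3c to the remainder.
  leading term b^3: no divisor's leading term divides it; move 5b^3 to the remainder.
  leading term b^2c: no divisor's leading term divides it; move -19/9b^2c to the remainder.
  leading term b^2: no divisor's leading term divides it; move 17/24b^2 to the remainder.
  leading term c^2: no divisor's leading term divides it; move -4/9c^2 to the remainder.
  leading term c: no divisor's leading term divides it; move -1/6c to the remainder.
  remainder 7/2b^3c + 5b^3 - 19/9b^2c + 17/24b^2 - 4/9c^2 - 1/6c ≠ 0; add g_3 = 7/2b^3c + 5b^3 - 19/9b^2c + 17/24b^2 - 4/9c^2 - 1/6c to the basis.

The other S-polynomials (S(f_1,g_3), S(f_2,g_3)) all reduce to 0 modulo the current basis, so we have a Gröbner basis.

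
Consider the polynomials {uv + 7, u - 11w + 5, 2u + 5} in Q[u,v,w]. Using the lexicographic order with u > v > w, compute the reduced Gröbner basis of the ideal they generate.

G = {u + 5/2, v - 14/5, w - 5/22}

The reduced Gröbner basis is the canonical form of the ideal for this ordering.

f_1 = uv + 7, LT = uv.
f_2 = u - 11w + 5, LT = u.
f_3 = 2u + 5, LT = u.

S(f_1,f_2): lcm = uv. S = 11vw - 5v + 7.
  leading term vw: no divisor's leading term divides it; move 11vw to the remainder.
  leading term v: no divisor's leading term divides it; move -5v to the remainder.
  leading term 1: no divisor's leading term divides it; move 7 to the remainder.
  remainder 11vw - 5v + 7 ≠ 0; add g_4 = 11vw - 5v + 7 to the basis.

S(f_1,f_3): lcm = uv. S = -5/2v + 7.
  leading term v: no divisor's leading term divides it; move -5/2v to the remainder.
  leading term 1: no divisor's leading term divides it; move 7 to the remainder.
  remainder -5/2v + 7 ≠ 0; add g_5 = -5/2v + 7 to the basis.

S(f_2,f_3): lcm = u. S = -11w + 5/2.
  leading term w: no divisor's leading term divides it; move -11w to the remainder.
  leading term 1: no divisor's leading term divides it; move 5/2 to the remainder.
  remainder -11w + 5/2 ≠ 0; add g_6 = -11w + 5/2 to the basis.

The other S-polynomials (S(f_1,g_4), S(f_2,g_4), S(f_3,g_4), S(f_1,g_5), S(f_2,g_5), S(f_3,g_5), S(g_4,g_5), S(f_1,g_6), S(f_2,g_6), S(f_3,g_6), S(g_4,g_6), S(g_5,g_6)) all reduce to 0 modulo the current basis, so we have a Gröbner basis.
Inter-reduce: drop elements whose leading term is divisible by another's, tail-reduce, and make monic.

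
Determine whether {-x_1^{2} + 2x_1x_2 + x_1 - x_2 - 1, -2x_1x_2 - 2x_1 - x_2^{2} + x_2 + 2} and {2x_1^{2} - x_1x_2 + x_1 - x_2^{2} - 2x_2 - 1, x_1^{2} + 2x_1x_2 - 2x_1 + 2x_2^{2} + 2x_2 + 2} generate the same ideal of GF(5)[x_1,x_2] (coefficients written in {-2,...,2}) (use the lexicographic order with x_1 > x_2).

No, the ideals differ.

Since reduced Gröbner bases are canonical representatives of ideals under a given ordering, it suffices to compute and compare them.
Buchberger on the first generating set:
f_1 = -x_1^{2} + 2x_1x_2 + x_1 - x_2 - 1, LT = x_1^{2}.
f_2 = -2x_1x_2 - 2x_1 - x_2^{2} + x_2 + 2, LT = x_1x_2.

S(f_1,f_2): lcm = x_1^{2}x_2. S = -x_1^{2} + 2x_1x_2 + x_1 + x_2^{2} + x_2.
  leading term x_1^{2}: subtract (1)·f_1 from -x_1^{2} + 2x_1x_2 + x_1 + x_2^{2} + x_2 → x_2^{2} + 2x_2 + 1
  leading term x_2^{2}: no divisor's leading term divides it; move x_2^{2} to the remainder.
  leading term x_2: no divisor's leading term divides it; move 2x_2 to the remainder.
  leading term 1: no divisor's leading term divides it; move 1 to the remainder.
  remainder x_2^{2} + 2x_2 + 1 ≠ 0; add g_3 = x_2^{2} + 2x_2 + 1 to the basis.

The other S-polynomials (S(f_1,g_3), S(f_2,g_3)) all reduce to 0 modulo the current basis, so we have a Gröbner basis.
Inter-reduce: drop elements whose leading term is divisible by another's, tail-reduce, and make monic.
Reduced Gröbner basis: {x_1^{2} + x_1 - 2x_2 - 2, x_1x_2 + x_1 + x_2 + 1, x_2^{2} + 2x_2 + 1}.

Buchberger on the second generating set:
h_1 = 2x_1^{2} - x_1x_2 + x_1 - x_2^{2} - 2x_2 - 1, LT = x_1^{2}.
h_2 = x_1^{2} + 2x_1x_2 - 2x_1 + 2x_2^{2} + 2x_2 + 2, LT = x_1^{2}.

S(h_1,h_2): lcm = x_1^{2}. S = 2x_2.
  leading term x_2: no divisor's leading term divides it; move 2x_2 to the remainder.
  remainder 2x_2 ≠ 0; add k_3 = 2x_2 to the basis.

The other S-polynomials (S(h_1,k_3), S(h_2,k_3)) all reduce to 0 modulo the current basis, so we have a Gröbner basis.
Inter-reduce: drop elements whose leading term is divisible by another's, tail-reduce, and make monic.
Reduced Gröbner basis: {x_1^{2} - 2x_1 + 2, x_2}.

These differ, so the ideals are not equal.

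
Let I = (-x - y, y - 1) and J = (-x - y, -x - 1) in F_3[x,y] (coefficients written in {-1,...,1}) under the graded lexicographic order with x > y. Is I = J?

Equality of ideals is decidable: compute both reduced Gröbner bases (unique for the ordering) and check whether they agree.
Buchberger on the first generating set:
f_1 = -x - y, LT = x.
f_2 = y - 1, LT = y.

The S-polynomials (S(f_1,f_2)) all reduce to 0 modulo the current basis, so we have a Gröbner basis.
Inter-reduce: drop elements whose leading term is divisible by another's, tail-reduce, and make monic.
Reduced Gröbner basis: {x + 1, y - 1}.

Buchberger on the second generating set:
h_1 = -x - y, LT = x.
h_2 = -x - 1, LT = x.

S(h_1,h_2): lcm = x. S = y - 1.
  reduce S modulo (h_1, h_2):
  remainder y - 1 ≠ 0; add k_3 = y - 1 to the basis.

The other S-polynomials (S(h_1,k_3), S(h_2,k_3)) all reduce to 0 modulo the current basis, so we have a Gröbner basis.
Inter-reduce: drop elements whose leading term is divisible by another's, tail-reduce, and make monic.
Reduced Gröbner basis: {x + 1, y - 1}.

These coincide, so the ideals are equal.

Yes, the ideals are equal.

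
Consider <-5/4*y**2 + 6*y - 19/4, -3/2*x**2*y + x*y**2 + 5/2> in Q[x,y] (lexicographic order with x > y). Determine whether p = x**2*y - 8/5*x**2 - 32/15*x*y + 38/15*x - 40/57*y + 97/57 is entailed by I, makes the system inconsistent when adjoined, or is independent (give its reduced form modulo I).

First compute the reduced Gröbner basis of I by Buchberger's algorithm.
f_1 = -5/4*y**2 + 6*y - 19/4, LT = y**2.
f_2 = -3/2*x**2*y + x*y**2 + 5/2, LT = x**2*y.

S(f_1,f_2): lcm = x**2*y**2. S = -24/5*x**2*y + 19/5*x**2 + 2/3*x*y**3 + 5/3*y.
  leading term x**2*y: subtract (16/5)·f_2 from -24/5*x**2*y + 19/5*x**2 + 2/3*x*y**3 + 5/3*y → 19/5*x**2 + 2/3*x*y**3 - 16/5*x*y**2 + 5/3*y - 8
  leading term x**2: no divisor's leading term divides it; move 19/5*x**2 to the remainder.
  leading term x*y**3: subtract (-8/15*x*y)·f_1 from 2/3*x*y**3 - 16/5*x*y**2 + 5/3*y - 8 → -38/15*x*y + 5/3*y - 8
  leading term x*y: no divisor's leading term divides it; move -38/15*x*y to the remainder.
  leading term y: no divisor's leading term divides it; move 5/3*y to the remainder.
  leading term 1: no divisor's leading term divides it; move -8 to the remainder.
  remainder 19/5*x**2 - 38/15*x*y + 5/3*y - 8 ≠ 0; add h_3 = 19/5*x**2 - 38/15*x*y + 5/3*y - 8 to the basis.

The other S-polynomials (S(f_1,h_3), S(f_2,h_3)) all reduce to 0 modulo the current basis, so we have a Gröbner basis.
Inter-reduce: drop elements whose leading term is divisible by another's, tail-reduce, and make monic.
Reduced Gröbner basis: {x**2 - 2/3*x*y + 25/57*y - 40/19, y**2 - 24/5*y + 19/5}.
Label its elements g_1 = x**2 - 2/3*x*y + 25/57*y - 40/19, g_2 = y**2 - 24/5*y + 19/5.

Reduce p = x**2*y - 8/5*x**2 - 32/15*x*y + 38/15*x - 40/57*y + 97/57 modulo G:
  leading term x**2*y: subtract (y)·g_1 from x**2*y - 8/5*x**2 - 32/15*x*y + 38/15*x - 40/57*y + 97/57 → -8/5*x**2 + 2/3*x*y**2 - 32/15*x*y + 38/15*x - 25/57*y**2 + 80/57*y + 97/57
  leading term x**2: subtract (-8/5)·g_1 from -8/5*x**2 + 2/3*x*y**2 - 32/15*x*y + 38/15*x - 25/57*y**2 + 80/57*y + 97/57 → 2/3*x*y**2 - 16/5*x*y + 38/15*x - 25/57*y**2 + 40/19*y - 5/3
  leading term x*y**2: subtract (2/3*x)·g_2 from 2/3*x*y**2 - 16/5*x*y + 38/15*x - 25/57*y**2 + 40/19*y - 5/3 → -25/57*y**2 + 40/19*y - 5/3
  leading term y**2: subtract (-25/57)·g_2 from -25/57*y**2 + 40/19*y - 5/3 → 0
  normal form = 0.
Since the normal form is 0, p ∈ I.

x**2*y - 8/5*x**2 - 32/15*x*y + 38/15*x - 40/57*y + 97/57 lies in I (it reduces to 0).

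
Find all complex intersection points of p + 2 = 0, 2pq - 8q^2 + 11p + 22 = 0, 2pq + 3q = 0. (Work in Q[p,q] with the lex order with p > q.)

Compute a lex Gröbner basis by Buchberger's algorithm.
f_1 = p + 2, LT = p.
f_2 = 2pq + 11p - 8q^2 + 22, LT = pq.
f_3 = 2pq + 3q, LT = pq.

S(f_1,f_2): lcm = pq. S = -11/2p + 4q^2 + 2q - 11.
  leading term p: subtract (-11/2)·f_1 from -11/2p + 4q^2 + 2q - 11 → 4q^2 + 2q
  leading term q^2: no divisor's leading term divides it; move 4q^2 to the remainder.
  leading term q: no divisor's leading term divides it; move 2q to the remainder.
  remainder 4q^2 + 2q ≠ 0; add h_4 = 4q^2 + 2q to the basis.

S(f_1,f_3): lcm = pq. S = 1/2q.
  leading term q: no divisor's leading term divides it; move 1/2q to the remainder.
  remainder 1/2q ≠ 0; add h_5 = 1/2q to the basis.

The other S-polynomials (S(f_2,f_3), S(f_1,h_4), S(f_2,h_4), S(f_3,h_4), S(f_1,h_5), S(f_2,h_5), S(f_3,h_5), S(h_4,h_5)) all reduce to 0 modulo the current basis, so we have a Gröbner basis.
Inter-reduce: drop elements whose leading term is divisible by another's, tail-reduce, and make monic.
Reduced Gröbner basis: {p + 2, q}.

A lex Gröbner basis eliminates variables successively. Here q depends only on q, with roots {0}; lifting each root through the earlier basis elements recovers the full solutions.
  q = 0: the earlier basis element becomes p + 2 = 0, giving p = -2 — point (-2, 0).
Substituting each solution back into the original system confirms all equations vanish.

{(-2, 0)}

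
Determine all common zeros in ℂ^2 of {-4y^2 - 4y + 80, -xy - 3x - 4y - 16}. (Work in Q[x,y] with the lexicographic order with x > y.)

{(-2, -5), (-32/7, 4)}

Compute a lex Gröbner basis by Buchberger's algorithm.
f_1 = -4y^2 - 4y + 80, LT = y^2.
f_2 = -xy - 3x - 4y - 16, LT = xy.

S(f_1,f_2): lcm = xy^2. S = -2xy - 20x - 4y^2 - 16y.
  leading term xy: subtract (2)·f_2 from -2xy - 20x - 4y^2 - 16y → -14x - 4y^2 - 8y + 32
  leading term x: no divisor's leading term divides it; move -14x to the remainder.
  leading term y^2: subtract (1)·f_1 from -4y^2 - 8y + 32 → -4y - 48
  leading term y: no divisor's leading term divides it; move -4y to the remainder.
  leading term 1: no divisor's leading term divides it; move -48 to the remainder.
  remainder -14x - 4y - 48 ≠ 0; add h_3 = -14x - 4y - 48 to the basis.

S(f_1,h_3): leading monomials are coprime, so the S-polynomial reduces to 0 (Buchberger's first criterion).
S(f_2,h_3): lcm = xy. S = 3x - 2/7y^2 + 4/7y + 16.
  leading term x: subtract (-3/14)·h_3 from 3x - 2/7y^2 + 4/7y + 16 → -2/7y^2 - 2/7y + 40/7
  leading term y^2: subtract (1/14)·f_1 from -2/7y^2 - 2/7y + 40/7 → 0
  remainder 0.

Every S-polynomial of the final basis reduces to 0, so we have a Gröbner basis.
Inter-reduce: drop elements whose leading term is divisible by another's, tail-reduce, and make monic.
Reduced Gröbner basis: {x + 2/7y + 24/7, y^2 + y - 20}.

The lex basis is triangular: the last element involves only y. Solving y^2 + y - 20 = 0 gives y ∈ {-5, 4}; substituting each value into the earlier elements determines the remaining variables.
  y = -5: the earlier basis element becomes x + 2 = 0, giving x = -2 — point (-2, -5).
  y = 4: the earlier basis element becomes x + 32/7 = 0, giving x = -32/7 — point (-32/7, 4).
Each listed point satisfies every original equation (direct substitution).
This is the nonlinear analogue of row-reducing a linear system.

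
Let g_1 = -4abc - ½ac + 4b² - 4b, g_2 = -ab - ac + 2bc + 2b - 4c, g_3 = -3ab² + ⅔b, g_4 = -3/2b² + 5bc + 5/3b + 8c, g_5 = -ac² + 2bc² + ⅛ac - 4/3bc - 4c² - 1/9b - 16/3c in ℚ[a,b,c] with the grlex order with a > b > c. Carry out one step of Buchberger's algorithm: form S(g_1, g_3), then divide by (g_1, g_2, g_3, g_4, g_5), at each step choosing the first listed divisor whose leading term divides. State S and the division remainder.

lcm(LM(g_1), LM(g_3)) = ab²c.
S = (lcm/LT(g_1))·g_1 − (lcm/LT(g_3))·g_3 = ⅛abc - b³ + b² + 2/9bc.
Reduce S modulo (g_1, g_2, g_3, g_4, g_5) in that order:
  leading term abc: subtract (-1/32)·g_1 from ⅛abc - b³ + b² + 2/9bc → -b³ - 1/64ac + 9/8b² + 2/9bc - ⅛b
  leading term b³: subtract (⅔b)·g_4 from -b³ - 1/64ac + 9/8b² + 2/9bc - ⅛b → -10/3b²c - 1/64ac + 1/72b² - 46/9bc - ⅛b
  leading term b²c: subtract (20/9c)·g_4 from -10/3b²c - 1/64ac + 1/72b² - 46/9bc - ⅛b → -100/9bc² - 1/64ac + 1/72b² - 238/27bc - 160/9c² - ⅛b
  leading term bc²: no divisor's leading term divides it; move -100/9bc² to the remainder.
  leading term ac: no divisor's leading term divides it; move -1/64ac to the remainder.
  leading term b²: subtract (-1/108)·g_4 from 1/72b² - 238/27bc - 160/9c² - ⅛b → -947/108bc - 160/9c² - 71/648b + 2/27c
  leading term bc: no divisor's leading term divides it; move -947/108bc to the remainder.
  leading term c²: no divisor's leading term divides it; move -160/9c² to the remainder.
  leading term b: no divisor's leading term divides it; move -71/648b to the remainder.
  leading term c: no divisor's leading term divides it; move 2/27c to the remainder.
The remainder -100/9bc² - 1/64ac - 947/108bc - 160/9c² - 71/648b + 2/27c is nonzero, so it would be added as the next basis element.
An S-polynomial is built so that the two leading terms cancel; whether anything survives reduction is exactly the Gröbner-basis criterion.

S(g_1, g_3) = ⅛abc - b³ + b² + 2/9bc; remainder on division = -100/9bc² - 1/64ac - 947/108bc - 160/9c² - 71/648b + 2/27c.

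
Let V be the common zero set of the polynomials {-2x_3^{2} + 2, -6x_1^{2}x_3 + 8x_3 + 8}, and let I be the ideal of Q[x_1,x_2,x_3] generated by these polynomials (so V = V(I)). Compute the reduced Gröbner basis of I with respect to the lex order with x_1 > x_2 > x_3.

G = {x_1^{2} - \tfrac{4}{3}x_3 - \tfrac{4}{3}, x_3^{2} - 1}

The reduced Gröbner basis is the canonical form of the ideal for this ordering.

f_1 = -2x_3^{2} + 2, LT = x_3^{2}.
f_2 = -6x_1^{2}x_3 + 8x_3 + 8, LT = x_1^{2}x_3.

S(f_1,f_2): lcm = x_1^{2}x_3^{2}. S = -x_1^{2} + \tfrac{4}{3}x_3^{2} + \tfrac{4}{3}x_3.
  reduce S modulo (f_1, f_2):
  remainder -x_1^{2} + \tfrac{4}{3}x_3 + \tfrac{4}{3} ≠ 0; add g_3 = -x_1^{2} + \tfrac{4}{3}x_3 + \tfrac{4}{3} to the basis.

The other S-polynomials (S(f_1,g_3), S(f_2,g_3)) all reduce to 0 modulo the current basis, so we have a Gröbner basis.
Inter-reduce: drop elements whose leading term is divisible by another's, tail-reduce, and make monic.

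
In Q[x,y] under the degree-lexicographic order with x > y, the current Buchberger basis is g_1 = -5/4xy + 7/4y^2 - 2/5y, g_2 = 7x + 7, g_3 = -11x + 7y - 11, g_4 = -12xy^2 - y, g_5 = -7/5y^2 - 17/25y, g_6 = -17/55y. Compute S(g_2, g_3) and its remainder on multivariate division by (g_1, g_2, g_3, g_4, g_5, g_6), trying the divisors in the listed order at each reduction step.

lcm(LM(g_2), LM(g_3)) = x.
S = (lcm/LT(g_2))·g_2 − (lcm/LT(g_3))·g_3 = 7/11y.
Reduce S modulo (g_1, g_2, g_3, g_4, g_5, g_6) in that order:
  leading term y: subtract (-35/17)·g_6 from 7/11y → 0
The remainder is 0, so this S-polynomial contributes no new basis element.

S(g_2, g_3) = 7/11y; remainder on division = 0.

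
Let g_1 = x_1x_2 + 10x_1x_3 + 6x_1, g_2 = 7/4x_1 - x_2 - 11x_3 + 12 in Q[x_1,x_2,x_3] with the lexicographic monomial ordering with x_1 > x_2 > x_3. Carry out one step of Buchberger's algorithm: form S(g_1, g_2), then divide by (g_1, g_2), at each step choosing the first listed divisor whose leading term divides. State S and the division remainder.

lcm(LM(g_1), LM(g_2)) = x_1x_2.
S = (lcm/LT(g_1))·g_1 − (lcm/LT(g_2))·g_2 = 10x_1x_3 + 6x_1 + 4/7x_2^2 + 44/7x_2x_3 - 48/7x_2.
Reduce S modulo (g_1, g_2) in that order:
  leading term x_1x_3: subtract (40/7x_3)·g_2 from 10x_1x_3 + 6x_1 + 4/7x_2^2 + 44/7x_2x_3 - 48/7x_2 → 6x_1 + 4/7x_2^2 + 12x_2x_3 - 48/7x_2 + 440/7x_3^2 - 480/7x_3
  leading term x_1: subtract (24/7)·g_2 from 6x_1 + 4/7x_2^2 + 12x_2x_3 - 48/7x_2 + 440/7x_3^2 - 480/7x_3 → 4/7x_2^2 + 12x_2x_3 - 24/7x_2 + 440/7x_3^2 - 216/7x_3 - 288/7
  leading term x_2^2: no divisor's leading term divides it; move 4/7x_2^2 to the remainder.
  leading term x_2x_3: no divisor's leading term divides it; move 12x_2x_3 to the remainder.
  leading term x_2: no divisor's leading term divides it; move -24/7x_2 to the remainder.
  leading term x_3^2: no divisor's leading term divides it; move 440/7x_3^2 to the remainder.
  leading term x_3: no divisor's leading term divides it; move -216/7x_3 to the remainder.
  leading term 1: no divisor's leading term divides it; move -288/7 to the remainder.
The remainder 4/7x_2^2 + 12x_2x_3 - 24/7x_2 + 440/7x_3^2 - 216/7x_3 - 288/7 is nonzero, so it would be added as the next basis element.

S(g_1, g_2) = 10x_1x_3 + 6x_1 + 4/7x_2^2 + 44/7x_2x_3 - 48/7x_2; remainder on division = 4/7x_2^2 + 12x_2x_3 - 24/7x_2 + 440/7x_3^2 - 216/7x_3 - 288/7.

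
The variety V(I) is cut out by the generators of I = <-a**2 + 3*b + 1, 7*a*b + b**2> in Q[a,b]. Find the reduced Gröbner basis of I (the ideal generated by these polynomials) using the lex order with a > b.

f_1 = -a**2 + 3*b + 1, LT = a**2.
f_2 = 7*a*b + b**2, LT = a*b.

S(f_1,f_2): lcm = a**2*b. S = -1/7*a*b**2 - 3*b**2 - b.
  leading term a*b**2: subtract (-1/49*b)·f_2 from -1/7*a*b**2 - 3*b**2 - b → 1/49*b**3 - 3*b**2 - b
  leading term b**3: no divisor's leading term divides it; move 1/49*b**3 to the remainder.
  leading term b**2: no divisor's leading term divides it; move -3*b**2 to the remainder.
  leading term b: no divisor's leading term divides it; move -b to the remainder.
  remainder 1/49*b**3 - 3*b**2 - b ≠ 0; add g_3 = 1/49*b**3 - 3*b**2 - b to the basis.

The other S-polynomials (S(f_1,g_3), S(f_2,g_3)) all reduce to 0 modulo the current basis, so we have a Gröbner basis.

G = {a**2 - 3*b - 1, a*b + 1/7*b**2, b**3 - 147*b**2 - 49*b}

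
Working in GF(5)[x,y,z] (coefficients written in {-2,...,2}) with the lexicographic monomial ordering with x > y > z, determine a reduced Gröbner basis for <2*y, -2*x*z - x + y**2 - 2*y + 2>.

G = {x*z - 2*x - 1, y}

f_1 = 2*y, LT = y.
f_2 = -2*x*z - x + y**2 - 2*y + 2, LT = x*z.

The S-polynomials (S(f_1,f_2)) all reduce to 0 modulo the current basis, so we have a Gröbner basis.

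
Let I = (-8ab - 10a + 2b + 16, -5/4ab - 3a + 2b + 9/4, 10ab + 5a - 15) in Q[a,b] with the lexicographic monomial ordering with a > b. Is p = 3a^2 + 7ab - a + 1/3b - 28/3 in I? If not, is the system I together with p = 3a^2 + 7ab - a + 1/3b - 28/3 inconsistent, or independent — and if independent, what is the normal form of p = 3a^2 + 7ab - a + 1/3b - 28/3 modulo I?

3a^2 + 7ab - a + 1/3b - 28/3 lies in I (it reduces to 0).

First compute the reduced Gröbner basis of I by Buchberger's algorithm.
f_1 = -8ab - 10a + 2b + 16, LT = ab.
f_2 = -5/4ab - 3a + 2b + 9/4, LT = ab.
f_3 = 10ab + 5a - 15, LT = ab.

S(f_1,f_2): lcm = ab. S = -23/20a + 27/20b - 1/5.
  leading term a: no divisor's leading term divides it; move -23/20a to the remainder.
  leading term b: no divisor's leading term divides it; move 27/20b to the remainder.
  leading term 1: no divisor's leading term divides it; move -1/5 to the remainder.
  remainder -23/20a + 27/20b - 1/5 ≠ 0; add h_4 = -23/20a + 27/20b - 1/5 to the basis.

S(f_1,f_3): lcm = ab. S = 3/4a - 1/4b - 1/2.
  leading term a: subtract (-15/23)·h_4 from 3/4a - 1/4b - 1/2 → 29/46b - 29/46
  leading term b: no divisor's leading term divides it; move 29/46b to the remainder.
  leading term 1: no divisor's leading term divides it; move -29/46 to the remainder.
  remainder 29/46b - 29/46 ≠ 0; add h_5 = 29/46b - 29/46 to the basis.

S(f_2,f_3): lcm = ab. S = 19/10a - 8/5b - 3/10.
  leading term a: subtract (-38/23)·h_4 from 19/10a - 8/5b - 3/10 → 29/46b - 29/46
  leading term b: subtract (1)·h_5 from 29/46b - 29/46 → 0
  remainder 0.

S(f_1,h_4): lcm = ab. S = 5/4a + 27/23b^2 - 39/92b - 2.
  leading term a: subtract (-25/23)·h_4 from 5/4a + 27/23b^2 - 39/92b - 2 → 27/23b^2 + 24/23b - 51/23
  leading term b^2: subtract (54/29b)·h_5 from 27/23b^2 + 24/23b - 51/23 → 51/23b - 51/23
  leading term b: subtract (102/29)·h_5 from 51/23b - 51/23 → 0
  remainder 0.

S(f_2,h_4): lcm = ab. S = 12/5a + 27/23b^2 - 204/115b - 9/5.
  leading term a: subtract (-48/23)·h_4 from 12/5a + 27/23b^2 - 204/115b - 9/5 → 27/23b^2 + 24/23b - 51/23
  leading term b^2: subtract (54/29b)·h_5 from 27/23b^2 + 24/23b - 51/23 → 51/23b - 51/23
  leading term b: subtract (102/29)·h_5 from 51/23b - 51/23 → 0
  remainder 0.

S(f_3,h_4): lcm = ab. S = 1/2a + 27/23b^2 - 4/23b - 3/2.
  leading term a: subtract (-10/23)·h_4 from 1/2a + 27/23b^2 - 4/23b - 3/2 → 27/23b^2 + 19/46b - 73/46
  leading term b^2: subtract (54/29b)·h_5 from 27/23b^2 + 19/46b - 73/46 → 73/46b - 73/46
  leading term b: subtract (73/29)·h_5 from 73/46b - 73/46 → 0
  remainder 0.

S(f_1,h_5): lcm = ab. S = 9/4a - 1/4b - 2.
  leading term a: subtract (-45/23)·h_4 from 9/4a - 1/4b - 2 → 55/23b - 55/23
  leading term b: subtract (110/29)·h_5 from 55/23b - 55/23 → 0
  remainder 0.

S(f_2,h_5): lcm = ab. S = 17/5a - 8/5b - 9/5.
  leading term a: subtract (-68/23)·h_4 from 17/5a - 8/5b - 9/5 → 55/23b - 55/23
  leading term b: subtract (110/29)·h_5 from 55/23b - 55/23 → 0
  remainder 0.

S(f_3,h_5): lcm = ab. S = 3/2a - 3/2.
  leading term a: subtract (-30/23)·h_4 from 3/2a - 3/2 → 81/46b - 81/46
  leading term b: subtract (81/29)·h_5 from 81/46b - 81/46 → 0
  remainder 0.

S(h_4,h_5): leading monomials are coprime, so the S-polynomial reduces to 0 (Buchberger's first criterion).
Every S-polynomial of the final basis reduces to 0, so we have a Gröbner basis.
Inter-reduce: drop elements whose leading term is divisible by another's, tail-reduce, and make monic.
Reduced Gröbner basis: {a - 1, b - 1}.
Label its elements g_1 = a - 1, g_2 = b - 1.

Reduce p = 3a^2 + 7ab - a + 1/3b - 28/3 modulo G:
  leading term a^2: subtract (3a)·g_1 from 3a^2 + 7ab - a + 1/3b - 28/3 → 7ab + 2a + 1/3b - 28/3
  leading term ab: subtract (7b)·g_1 from 7ab + 2a + 1/3b - 28/3 → 2a + 22/3b - 28/3
  leading term a: subtract (2)·g_1 from 2a + 22/3b - 28/3 → 22/3b - 22/3
  leading term b: subtract (22/3)·g_2 from 22/3b - 22/3 → 0
  normal form = 0.
Since the normal form is 0, p ∈ I.

Ideal membership is decidable via reduction modulo a Gröbner basis.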